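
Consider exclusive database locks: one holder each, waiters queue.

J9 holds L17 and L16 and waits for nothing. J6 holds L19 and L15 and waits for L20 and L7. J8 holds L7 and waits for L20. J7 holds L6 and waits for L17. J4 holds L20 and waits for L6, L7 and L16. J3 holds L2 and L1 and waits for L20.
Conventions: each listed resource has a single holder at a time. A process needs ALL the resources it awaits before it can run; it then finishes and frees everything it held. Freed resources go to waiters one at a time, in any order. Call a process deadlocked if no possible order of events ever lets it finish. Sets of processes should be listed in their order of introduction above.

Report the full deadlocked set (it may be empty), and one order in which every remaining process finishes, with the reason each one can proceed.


Deadlocked: J6, J8, J4 and J3.
Key observation: the waits loop around J8 -> J4 -> J8 with no way out; J6 and J3 wait into the deadlock from upstream.
The rest can finish in the order J9, J7.
Check, step by step:
  run J9 (it waits on nothing); releases L17 and L16
  J7 waits on L17 — all released -> runs and releases L6


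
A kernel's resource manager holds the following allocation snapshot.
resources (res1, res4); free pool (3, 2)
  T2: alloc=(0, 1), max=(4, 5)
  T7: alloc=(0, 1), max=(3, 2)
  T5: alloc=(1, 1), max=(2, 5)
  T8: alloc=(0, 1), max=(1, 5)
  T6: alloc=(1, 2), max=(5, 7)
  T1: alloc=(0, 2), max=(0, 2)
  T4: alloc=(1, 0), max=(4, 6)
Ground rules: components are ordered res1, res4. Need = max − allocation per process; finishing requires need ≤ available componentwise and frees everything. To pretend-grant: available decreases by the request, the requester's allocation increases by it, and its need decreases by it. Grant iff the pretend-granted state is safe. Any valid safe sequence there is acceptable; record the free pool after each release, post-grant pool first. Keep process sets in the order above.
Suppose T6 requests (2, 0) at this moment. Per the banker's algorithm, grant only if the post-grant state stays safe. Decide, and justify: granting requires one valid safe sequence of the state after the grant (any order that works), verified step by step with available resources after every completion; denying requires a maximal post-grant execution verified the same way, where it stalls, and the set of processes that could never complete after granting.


GRANT: granting preserves safety; a valid post-grant sequence is T1, T5, T6, T7, T4, T8, T2.
Key observation: the transfer keeps a workable pool ((1, 2)); T1 starts the safe sequence.
Check on the post-grant state, step by step:
  pool = (1, 2)
  T1 needs (0, 0) <= (1, 2) -> finishes; pool += (0, 2) = (1, 4)
  T5 needs (1, 4) <= (1, 4) -> finishes; pool += (1, 1) = (2, 5)
  T6 needs (2, 5) <= (2, 5) -> finishes; pool += (3, 2) = (5, 7)
  T7 needs (3, 1) <= (5, 7) -> finishes; pool += (0, 1) = (5, 8)
  T4 needs (3, 6) <= (5, 8) -> finishes; pool += (1, 0) = (6, 8)
  T8 needs (1, 4) <= (6, 8) -> finishes; pool += (0, 1) = (6, 9)
  T2 needs (4, 4) <= (6, 9) -> finishes; pool += (0, 1) = (6, 10)


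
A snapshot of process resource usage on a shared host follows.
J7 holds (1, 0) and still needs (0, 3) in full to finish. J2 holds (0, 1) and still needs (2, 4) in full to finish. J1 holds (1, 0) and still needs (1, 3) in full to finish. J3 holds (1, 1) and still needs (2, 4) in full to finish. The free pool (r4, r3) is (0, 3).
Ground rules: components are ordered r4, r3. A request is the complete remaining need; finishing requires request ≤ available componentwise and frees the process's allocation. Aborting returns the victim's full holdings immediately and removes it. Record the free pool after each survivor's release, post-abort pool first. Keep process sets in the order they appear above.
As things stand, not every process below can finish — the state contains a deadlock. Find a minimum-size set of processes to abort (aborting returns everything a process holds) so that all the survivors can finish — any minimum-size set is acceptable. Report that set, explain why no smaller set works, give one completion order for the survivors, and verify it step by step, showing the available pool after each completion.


Abort J3.
Key observation: aborting J3 returns (1, 1), and J2 — hopeless before — runs at step 3 with the returned capacity in the pool.
Minimality: the empty abort set fails — the state is deadlocked as it stands.
Survivors finish in the order: J1, J7, J2. Check, step by step (pool after the aborts first):
  pool = (1, 4)
  J1: need (1, 3) fits (1, 4); releases (1, 0), pool now (2, 4)
  J7: need (0, 3) fits (2, 4); releases (1, 0), pool now (3, 4)
  J2: need (2, 4) fits (3, 4); releases (0, 1), pool now (3, 5)


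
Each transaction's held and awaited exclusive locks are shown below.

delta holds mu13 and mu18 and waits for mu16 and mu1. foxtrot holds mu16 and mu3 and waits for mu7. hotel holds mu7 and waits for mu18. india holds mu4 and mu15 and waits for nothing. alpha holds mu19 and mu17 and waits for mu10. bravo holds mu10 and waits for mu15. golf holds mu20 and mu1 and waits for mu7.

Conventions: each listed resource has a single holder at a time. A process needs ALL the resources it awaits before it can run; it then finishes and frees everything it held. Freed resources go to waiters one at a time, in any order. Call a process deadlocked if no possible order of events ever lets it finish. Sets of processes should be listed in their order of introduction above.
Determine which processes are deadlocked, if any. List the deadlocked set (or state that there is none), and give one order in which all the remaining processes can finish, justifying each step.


Deadlocked: delta, foxtrot, hotel and golf.
Key observation: nobody on the ring delta -> foxtrot -> hotel -> delta can start until another member finishes, which never happens; golf is caught in further circular waits.
One completion order for the rest: india, bravo, alpha.
Verifying each step:
  run india (it waits on nothing); releases mu4 and mu15
  run bravo (all its waits — mu15 — are resolved); releases mu10
  run alpha (all its waits — mu10 — are resolved); releases mu19 and mu17


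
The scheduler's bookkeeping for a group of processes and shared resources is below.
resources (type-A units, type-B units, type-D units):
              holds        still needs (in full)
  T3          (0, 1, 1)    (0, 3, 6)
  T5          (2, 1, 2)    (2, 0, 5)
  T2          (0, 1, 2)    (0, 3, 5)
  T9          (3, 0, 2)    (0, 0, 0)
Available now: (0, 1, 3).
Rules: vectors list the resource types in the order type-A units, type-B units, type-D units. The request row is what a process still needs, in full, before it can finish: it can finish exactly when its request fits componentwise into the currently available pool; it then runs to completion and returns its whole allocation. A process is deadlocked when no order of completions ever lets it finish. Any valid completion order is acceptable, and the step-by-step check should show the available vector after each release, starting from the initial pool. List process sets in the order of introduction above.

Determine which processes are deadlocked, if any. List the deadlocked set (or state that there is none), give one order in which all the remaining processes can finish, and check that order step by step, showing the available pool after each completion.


Deadlocked: T3 and T2.
Key observation: type-B units is the bottleneck — with T9, T5 done the pool holds (5, 2, 7), short of every remaining need.
One completion order for the rest: T9, T5. Check, step by step:
  pool = (0, 1, 3)
  T9: need (0, 0, 0) fits (0, 1, 3); releases (3, 0, 2), pool now (3, 1, 5)
  T5: need (2, 0, 5) fits (3, 1, 5); releases (2, 1, 2), pool now (5, 2, 7)
The blocked processes can never fit:
  T3 still needs (0, 3, 6) but only (5, 2, 7) is free — short on type-B units
  T2 still needs (0, 3, 5) but only (5, 2, 7) is free — short on type-B units


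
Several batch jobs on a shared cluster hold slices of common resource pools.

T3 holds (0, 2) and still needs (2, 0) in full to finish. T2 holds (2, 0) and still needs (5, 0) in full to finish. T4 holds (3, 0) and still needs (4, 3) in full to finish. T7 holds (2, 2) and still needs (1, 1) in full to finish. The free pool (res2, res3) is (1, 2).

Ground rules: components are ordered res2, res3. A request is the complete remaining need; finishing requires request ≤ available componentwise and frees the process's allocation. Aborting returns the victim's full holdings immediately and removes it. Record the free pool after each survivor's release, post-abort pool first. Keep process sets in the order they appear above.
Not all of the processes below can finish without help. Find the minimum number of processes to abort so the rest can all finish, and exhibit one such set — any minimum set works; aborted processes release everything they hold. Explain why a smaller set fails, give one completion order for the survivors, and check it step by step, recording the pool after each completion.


Minimum abort set: T2.
Key observation: the returned (2, 0) from T2 is what brings T4 — unrunnable before, under any order — into play at step 2.
No smaller set exists: with zero aborts the deadlock remains.
The survivors complete as T7, T4, T3. Walking it through (starting from the post-abort pool):
  pool = (3, 2)
  T7 needs (1, 1) <= (3, 2) -> finishes; pool += (2, 2) = (5, 4)
  T4 needs (4, 3) <= (5, 4) -> finishes; pool += (3, 0) = (8, 4)
  T3 needs (2, 0) <= (8, 4) -> finishes; pool += (0, 2) = (8, 6)


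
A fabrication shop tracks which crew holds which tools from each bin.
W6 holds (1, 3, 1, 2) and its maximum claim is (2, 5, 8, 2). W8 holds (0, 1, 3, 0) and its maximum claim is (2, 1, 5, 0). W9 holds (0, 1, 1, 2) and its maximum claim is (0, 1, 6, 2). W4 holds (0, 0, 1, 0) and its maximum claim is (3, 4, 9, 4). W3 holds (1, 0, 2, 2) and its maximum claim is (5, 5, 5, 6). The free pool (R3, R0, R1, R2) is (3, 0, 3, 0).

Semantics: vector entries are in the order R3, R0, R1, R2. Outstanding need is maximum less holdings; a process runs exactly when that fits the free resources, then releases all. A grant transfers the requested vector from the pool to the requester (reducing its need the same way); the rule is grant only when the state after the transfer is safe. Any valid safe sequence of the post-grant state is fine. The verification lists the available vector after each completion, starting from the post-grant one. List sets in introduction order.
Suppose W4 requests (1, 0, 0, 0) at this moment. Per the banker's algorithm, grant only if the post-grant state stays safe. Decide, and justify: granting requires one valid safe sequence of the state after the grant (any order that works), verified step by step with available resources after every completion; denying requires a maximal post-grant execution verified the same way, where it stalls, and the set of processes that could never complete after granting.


GRANT: granting preserves safety; a valid post-grant sequence is W8, W9, W6, W4, W3.
Key observation: after the grant the pool drops to (2, 0, 3, 0), which still lets W8 finish first and unwind the rest.
Check on the post-grant state, step by step:
  pool = (2, 0, 3, 0)
  run W8 (needs (2, 0, 2, 0), free (2, 0, 3, 0)); after release of (0, 1, 3, 0) the pool is (2, 1, 6, 0)
  run W9 (needs (0, 0, 5, 0), free (2, 1, 6, 0)); after release of (0, 1, 1, 2) the pool is (2, 2, 7, 2)
  run W6 (needs (1, 2, 7, 0), free (2, 2, 7, 2)); after release of (1, 3, 1, 2) the pool is (3, 5, 8, 4)
  run W4 (needs (2, 4, 8, 4), free (3, 5, 8, 4)); after release of (1, 0, 1, 0) the pool is (4, 5, 9, 4)
  run W3 (needs (4, 5, 3, 4), free (4, 5, 9, 4)); after release of (1, 0, 2, 2) the pool is (5, 5, 11, 6)


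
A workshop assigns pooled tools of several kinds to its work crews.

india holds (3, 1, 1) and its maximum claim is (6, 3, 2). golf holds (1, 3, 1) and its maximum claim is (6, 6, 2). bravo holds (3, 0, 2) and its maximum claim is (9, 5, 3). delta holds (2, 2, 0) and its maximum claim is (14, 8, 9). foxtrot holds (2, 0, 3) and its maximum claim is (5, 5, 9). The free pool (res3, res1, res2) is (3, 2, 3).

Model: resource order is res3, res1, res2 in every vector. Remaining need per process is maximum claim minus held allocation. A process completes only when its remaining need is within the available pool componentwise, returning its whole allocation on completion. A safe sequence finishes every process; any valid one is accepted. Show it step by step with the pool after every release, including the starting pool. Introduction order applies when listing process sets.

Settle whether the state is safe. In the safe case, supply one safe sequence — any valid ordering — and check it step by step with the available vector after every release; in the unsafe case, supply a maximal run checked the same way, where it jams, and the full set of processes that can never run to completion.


SAFE. One safe sequence: india, golf, bravo, foxtrot, delta.
Key observation: reading the order forward, india is the first process whose need (3, 2, 1) meets the free pool (3, 2, 3) exactly on a resource it requests.
Step-by-step check:
  pool = (3, 2, 3)
  india: need (3, 2, 1) fits (3, 2, 3); releases (3, 1, 1), pool now (6, 3, 4)
  golf: need (5, 3, 1) fits (6, 3, 4); releases (1, 3, 1), pool now (7, 6, 5)
  bravo: need (6, 5, 1) fits (7, 6, 5); releases (3, 0, 2), pool now (10, 6, 7)
  foxtrot: need (3, 5, 6) fits (10, 6, 7); releases (2, 0, 3), pool now (12, 6, 10)
  delta: need (12, 6, 9) fits (12, 6, 10); releases (2, 2, 0), pool now (14, 8, 10)


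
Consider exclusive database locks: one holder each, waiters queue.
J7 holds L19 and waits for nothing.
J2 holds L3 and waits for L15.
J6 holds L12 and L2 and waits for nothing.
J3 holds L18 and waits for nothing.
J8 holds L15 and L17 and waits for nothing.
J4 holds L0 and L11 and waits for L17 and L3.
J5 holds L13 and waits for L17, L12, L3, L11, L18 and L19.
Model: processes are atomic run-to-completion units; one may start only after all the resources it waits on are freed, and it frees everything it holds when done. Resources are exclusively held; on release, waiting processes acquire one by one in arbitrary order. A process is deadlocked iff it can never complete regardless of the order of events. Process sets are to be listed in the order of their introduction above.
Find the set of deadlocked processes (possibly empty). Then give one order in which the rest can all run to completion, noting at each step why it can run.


The deadlocked set is empty.
Key observation: no waiting chain loops back on itself — every chain ends at a process that waits on nothing, so everyone eventually runs.
A valid finishing order for the others: J3, J7, J8, J6, J2, J4, J5.
Step-by-step check:
  run J3 (it waits on nothing); releases L18
  run J7 (it waits on nothing); releases L19
  run J8 (it waits on nothing); releases L15 and L17
  run J6 (it waits on nothing); releases L12 and L2
  run J2 (all its waits — L15 — are resolved); releases L3
  run J4 (all its waits — L17 and L3 — are resolved); releases L0 and L11
  run J5 (all its waits — L17, L12, L3, L11, L18 and L19 — are resolved); releases L13


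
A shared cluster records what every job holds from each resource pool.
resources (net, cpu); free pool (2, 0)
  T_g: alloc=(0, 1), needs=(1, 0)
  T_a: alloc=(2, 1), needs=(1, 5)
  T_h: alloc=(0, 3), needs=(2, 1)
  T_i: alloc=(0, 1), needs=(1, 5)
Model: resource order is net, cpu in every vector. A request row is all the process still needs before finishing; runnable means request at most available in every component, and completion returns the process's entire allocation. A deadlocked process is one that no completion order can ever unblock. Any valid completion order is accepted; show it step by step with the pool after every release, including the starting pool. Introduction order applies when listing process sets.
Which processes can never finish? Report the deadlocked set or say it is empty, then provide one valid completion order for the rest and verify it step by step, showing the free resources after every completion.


Deadlocked: T_a and T_i.
Key observation: the wall is cpu: completing T_g, T_h brings the pool only to (2, 4), and all the rest need more.
One completion order for the rest: T_g, T_h. Walking it through:
  pool = (2, 0)
  T_g needs (1, 0) <= (2, 0) -> finishes; pool += (0, 1) = (2, 1)
  T_h needs (2, 1) <= (2, 1) -> finishes; pool += (0, 3) = (2, 4)
The blocked processes can never fit:
  blocked: T_a wants (1, 5), pool (2, 4) — not enough cpu
  blocked: T_i wants (1, 5), pool (2, 4) — not enough cpu


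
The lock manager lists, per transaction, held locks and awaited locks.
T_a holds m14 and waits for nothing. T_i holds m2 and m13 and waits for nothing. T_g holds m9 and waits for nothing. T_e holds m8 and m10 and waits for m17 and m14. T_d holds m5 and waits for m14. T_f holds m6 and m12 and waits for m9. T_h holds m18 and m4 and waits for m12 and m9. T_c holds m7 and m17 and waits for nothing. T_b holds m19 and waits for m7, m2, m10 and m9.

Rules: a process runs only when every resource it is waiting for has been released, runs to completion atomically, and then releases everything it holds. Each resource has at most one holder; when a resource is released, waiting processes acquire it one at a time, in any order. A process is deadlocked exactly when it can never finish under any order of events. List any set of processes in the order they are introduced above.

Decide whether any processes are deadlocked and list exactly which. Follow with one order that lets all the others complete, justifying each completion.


The deadlocked set is empty.
Key observation: every chain of waits terminates; starting from the processes that wait on nothing, all the rest unlock in turn.
A valid finishing order for the others: T_c, T_g, T_a, T_f, T_i, T_h, T_e, T_b, T_d.
Verifying each step:
  T_c waits on nothing -> runs at once and releases m7 and m17
  T_g waits on nothing -> runs at once and releases m9
  T_a waits on nothing -> runs at once and releases m14
  run T_f (all its waits — m9 — are resolved); releases m6 and m12
  T_i waits on nothing -> runs at once and releases m2 and m13
  run T_h (all its waits — m12 and m9 — are resolved); releases m18 and m4
  run T_e (all its waits — m17 and m14 — are resolved); releases m8 and m10
  run T_b (all its waits — m7, m2, m10 and m9 — are resolved); releases m19
  run T_d (all its waits — m14 — are resolved); releases m5


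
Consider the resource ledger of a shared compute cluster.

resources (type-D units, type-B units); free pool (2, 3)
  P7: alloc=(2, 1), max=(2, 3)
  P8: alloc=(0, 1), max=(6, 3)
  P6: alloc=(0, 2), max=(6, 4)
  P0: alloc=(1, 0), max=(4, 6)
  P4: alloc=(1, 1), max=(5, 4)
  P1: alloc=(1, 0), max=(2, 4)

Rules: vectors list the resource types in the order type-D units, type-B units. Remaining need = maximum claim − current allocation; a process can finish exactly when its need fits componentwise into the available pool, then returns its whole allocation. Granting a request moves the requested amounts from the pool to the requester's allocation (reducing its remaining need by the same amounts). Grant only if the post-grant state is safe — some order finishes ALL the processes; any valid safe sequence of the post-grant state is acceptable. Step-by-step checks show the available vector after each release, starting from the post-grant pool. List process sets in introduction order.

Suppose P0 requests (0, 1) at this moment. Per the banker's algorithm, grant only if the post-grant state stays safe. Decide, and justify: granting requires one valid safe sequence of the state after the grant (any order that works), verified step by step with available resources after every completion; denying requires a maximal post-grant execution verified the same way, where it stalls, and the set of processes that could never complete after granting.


GRANT — the state after the grant stays safe, e.g. via P7, P4, P1, P8, P6, P0.
Key observation: the grant leaves (2, 2) free — enough for P7, whose release restarts the cascade.
Verifying the post-grant state step by step:
  pool = (2, 2)
  P7: need (0, 2) fits (2, 2); releases (2, 1), pool now (4, 3)
  P4: need (4, 3) fits (4, 3); releases (1, 1), pool now (5, 4)
  P1: need (1, 4) fits (5, 4); releases (1, 0), pool now (6, 4)
  P8: need (6, 2) fits (6, 4); releases (0, 1), pool now (6, 5)
  P6: need (6, 2) fits (6, 5); releases (0, 2), pool now (6, 7)
  P0: need (3, 5) fits (6, 7); releases (1, 1), pool now (7, 8)


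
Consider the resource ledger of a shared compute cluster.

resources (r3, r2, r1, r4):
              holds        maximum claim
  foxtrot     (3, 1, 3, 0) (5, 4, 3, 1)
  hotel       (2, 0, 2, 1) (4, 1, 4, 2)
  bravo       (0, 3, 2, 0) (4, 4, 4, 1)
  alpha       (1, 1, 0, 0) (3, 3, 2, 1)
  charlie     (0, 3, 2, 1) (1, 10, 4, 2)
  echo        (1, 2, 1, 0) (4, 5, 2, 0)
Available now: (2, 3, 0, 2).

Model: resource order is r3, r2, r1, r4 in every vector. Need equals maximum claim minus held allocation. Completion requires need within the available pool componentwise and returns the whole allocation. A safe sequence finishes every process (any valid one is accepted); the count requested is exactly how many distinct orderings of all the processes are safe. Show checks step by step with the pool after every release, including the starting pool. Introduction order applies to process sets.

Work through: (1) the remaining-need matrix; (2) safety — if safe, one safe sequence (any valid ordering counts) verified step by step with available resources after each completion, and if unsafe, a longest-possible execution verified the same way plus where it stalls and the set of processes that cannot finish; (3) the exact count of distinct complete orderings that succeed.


(1) Need matrix, components ordered r3, r2, r1, r4:
  foxtrot: (2, 3, 0, 1)
  hotel: (2, 1, 2, 1)
  bravo: (4, 1, 2, 1)
  alpha: (2, 2, 2, 1)
  charlie: (1, 7, 2, 1)
  echo: (3, 3, 1, 0)
(2) SAFE — a valid safe sequence is foxtrot, hotel, alpha, echo, charlie, bravo.
Key observation: foxtrot marks the first exact bind of the order: its need (2, 3, 0, 1) fits the free (2, 3, 0, 2) with zero slack on a requested resource.
Walking it through:
  pool = (2, 3, 0, 2)
  run foxtrot (needs (2, 3, 0, 1), free (2, 3, 0, 2)); after release of (3, 1, 3, 0) the pool is (5, 4, 3, 2)
  run hotel (needs (2, 1, 2, 1), free (5, 4, 3, 2)); after release of (2, 0, 2, 1) the pool is (7, 4, 5, 3)
  run alpha (needs (2, 2, 2, 1), free (7, 4, 5, 3)); after release of (1, 1, 0, 0) the pool is (8, 5, 5, 3)
  run echo (needs (3, 3, 1, 0), free (8, 5, 5, 3)); after release of (1, 2, 1, 0) the pool is (9, 7, 6, 3)
  run charlie (needs (1, 7, 2, 1), free (9, 7, 6, 3)); after release of (0, 3, 2, 1) the pool is (9, 10, 8, 4)
  run bravo (needs (4, 1, 2, 1), free (9, 10, 8, 4)); after release of (0, 3, 2, 0) the pool is (9, 13, 10, 4)
(3) Exactly 70 of the possible complete orderings are safe sequences.


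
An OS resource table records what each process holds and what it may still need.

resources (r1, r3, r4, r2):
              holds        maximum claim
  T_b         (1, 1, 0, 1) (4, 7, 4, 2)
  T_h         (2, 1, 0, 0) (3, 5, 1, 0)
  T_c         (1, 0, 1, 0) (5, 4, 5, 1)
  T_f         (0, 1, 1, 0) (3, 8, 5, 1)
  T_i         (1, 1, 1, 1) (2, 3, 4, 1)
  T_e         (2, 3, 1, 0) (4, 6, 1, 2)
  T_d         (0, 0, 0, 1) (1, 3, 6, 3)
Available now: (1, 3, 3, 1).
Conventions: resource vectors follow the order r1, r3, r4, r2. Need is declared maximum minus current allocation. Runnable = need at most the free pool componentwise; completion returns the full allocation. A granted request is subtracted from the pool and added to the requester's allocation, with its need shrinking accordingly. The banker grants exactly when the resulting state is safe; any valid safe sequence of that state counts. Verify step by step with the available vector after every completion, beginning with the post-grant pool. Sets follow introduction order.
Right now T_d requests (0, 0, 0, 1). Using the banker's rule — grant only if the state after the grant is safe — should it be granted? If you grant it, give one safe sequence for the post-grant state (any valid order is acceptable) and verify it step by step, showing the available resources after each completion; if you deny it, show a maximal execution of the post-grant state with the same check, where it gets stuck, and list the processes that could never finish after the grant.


DENY — the pretend-granted state is unsafe.
Key observation: after T_i, T_h, T_c the pool peaks at (5, 5, 5, 1), and each blocked process is short somewhere: T_b on r3; T_f on r3; T_e on r2; T_d on r4.
On the post-grant state, T_i, T_h, T_c is a maximal run — nothing extends it. Check, step by step:
  pool = (1, 3, 3, 0)
  T_i: need (1, 2, 3, 0) fits (1, 3, 3, 0); releases (1, 1, 1, 1), pool now (2, 4, 4, 1)
  T_h: need (1, 4, 1, 0) fits (2, 4, 4, 1); releases (2, 1, 0, 0), pool now (4, 5, 4, 1)
  T_c: need (4, 4, 4, 1) fits (4, 5, 4, 1); releases (1, 0, 1, 0), pool now (5, 5, 5, 1)
  T_b cannot run: need (3, 6, 4, 1) vs free (5, 5, 5, 1) (insufficient r3)
  T_f cannot run: need (3, 7, 4, 1) vs free (5, 5, 5, 1) (insufficient r3)
  T_e cannot run: need (2, 3, 0, 2) vs free (5, 5, 5, 1) (insufficient r2)
  T_d cannot run: need (1, 3, 6, 1) vs free (5, 5, 5, 1) (insufficient r4)
Processes that could never finish after the grant: T_b, T_f, T_e and T_d.


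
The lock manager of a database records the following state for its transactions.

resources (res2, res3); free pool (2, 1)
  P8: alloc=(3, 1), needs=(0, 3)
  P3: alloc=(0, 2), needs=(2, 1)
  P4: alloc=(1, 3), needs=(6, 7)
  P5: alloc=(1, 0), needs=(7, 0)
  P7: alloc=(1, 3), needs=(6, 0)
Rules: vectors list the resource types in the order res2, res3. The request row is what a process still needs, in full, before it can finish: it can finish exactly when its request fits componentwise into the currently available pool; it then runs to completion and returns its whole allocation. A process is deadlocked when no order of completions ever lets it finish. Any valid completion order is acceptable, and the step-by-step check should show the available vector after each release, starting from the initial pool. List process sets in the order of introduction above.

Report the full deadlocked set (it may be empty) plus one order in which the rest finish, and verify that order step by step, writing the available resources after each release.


Deadlocked set: P4, P5 and P7.
Key observation: after P3, P8 complete, (5, 4) is the best the pool ever gets, yet each leftover process wants more res2.
A valid finishing order for the others: P3, P8. Check, step by step:
  pool = (2, 1)
  run P3 (needs (2, 1), free (2, 1)); after release of (0, 2) the pool is (2, 3)
  run P8 (needs (0, 3), free (2, 3)); after release of (3, 1) the pool is (5, 4)
None of the blocked processes ever fits:
  P4 still needs (6, 7) but only (5, 4) is free — short on res2 and res3
  P5 still needs (7, 0) but only (5, 4) is free — short on res2
  P7 still needs (6, 0) but only (5, 4) is free — short on res2


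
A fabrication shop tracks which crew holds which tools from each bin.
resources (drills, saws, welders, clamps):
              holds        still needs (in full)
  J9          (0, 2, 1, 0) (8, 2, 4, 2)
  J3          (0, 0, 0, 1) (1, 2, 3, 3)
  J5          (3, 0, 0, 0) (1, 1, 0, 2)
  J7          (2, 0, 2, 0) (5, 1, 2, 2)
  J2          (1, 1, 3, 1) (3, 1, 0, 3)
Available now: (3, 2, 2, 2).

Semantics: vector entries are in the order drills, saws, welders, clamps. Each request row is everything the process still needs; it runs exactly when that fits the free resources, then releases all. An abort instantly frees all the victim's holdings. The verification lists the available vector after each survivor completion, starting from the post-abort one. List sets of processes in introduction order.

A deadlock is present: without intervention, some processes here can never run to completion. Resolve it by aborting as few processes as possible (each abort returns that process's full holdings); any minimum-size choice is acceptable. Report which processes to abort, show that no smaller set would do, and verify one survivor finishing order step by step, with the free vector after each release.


Minimum abort set: J3.
Key observation: J2 had no path to completion before; after the abort of J3 ((0, 0, 0, 1) returned), step 4 is where it fits.
Why nothing smaller works: aborting no one leaves the state deadlocked as given.
The survivors complete as J5, J7, J9, J2. Walking it through (starting from the post-abort pool):
  pool = (3, 2, 2, 3)
  J5: need (1, 1, 0, 2) fits (3, 2, 2, 3); releases (3, 0, 0, 0), pool now (6, 2, 2, 3)
  J7: need (5, 1, 2, 2) fits (6, 2, 2, 3); releases (2, 0, 2, 0), pool now (8, 2, 4, 3)
  J9: need (8, 2, 4, 2) fits (8, 2, 4, 3); releases (0, 2, 1, 0), pool now (8, 4, 5, 3)
  J2: need (3, 1, 0, 3) fits (8, 4, 5, 3); releases (1, 1, 3, 1), pool now (9, 5, 8, 4)


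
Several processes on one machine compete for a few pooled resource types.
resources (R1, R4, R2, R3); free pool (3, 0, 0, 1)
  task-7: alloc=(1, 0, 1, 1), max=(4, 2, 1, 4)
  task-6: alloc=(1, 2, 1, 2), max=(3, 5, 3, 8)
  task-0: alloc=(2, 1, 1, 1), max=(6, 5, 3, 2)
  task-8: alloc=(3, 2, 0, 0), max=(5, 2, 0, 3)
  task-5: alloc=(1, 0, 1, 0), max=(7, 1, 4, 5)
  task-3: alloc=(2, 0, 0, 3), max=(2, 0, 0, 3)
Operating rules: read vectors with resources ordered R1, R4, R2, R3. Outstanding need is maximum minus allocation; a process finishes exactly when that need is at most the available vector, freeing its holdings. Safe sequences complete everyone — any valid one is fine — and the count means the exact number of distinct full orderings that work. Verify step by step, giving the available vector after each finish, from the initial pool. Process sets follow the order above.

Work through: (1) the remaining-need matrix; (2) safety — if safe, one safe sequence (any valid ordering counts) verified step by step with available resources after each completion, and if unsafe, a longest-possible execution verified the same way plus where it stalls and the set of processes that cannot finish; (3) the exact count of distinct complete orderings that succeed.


(1) Remaining need (order R1, R4, R2, R3):
  task-7: (3, 2, 0, 3)
  task-6: (2, 3, 2, 6)
  task-0: (4, 4, 2, 1)
  task-8: (2, 0, 0, 3)
  task-5: (6, 1, 3, 5)
  task-3: (0, 0, 0, 0)
(2) UNSAFE — no complete ordering exists.
Key observation: once task-3, task-8, task-7 finish, the pool peaks at (9, 2, 1, 5) — and every remaining process still needs more R2 than that.
Going as far as possible: task-3, task-8, task-7; after that, nothing fits. Check, step by step:
  pool = (3, 0, 0, 1)
  task-3 needs (0, 0, 0, 0) <= (3, 0, 0, 1) -> finishes; pool += (2, 0, 0, 3) = (5, 0, 0, 4)
  task-8 needs (2, 0, 0, 3) <= (5, 0, 0, 4) -> finishes; pool += (3, 2, 0, 0) = (8, 2, 0, 4)
  task-7 needs (3, 2, 0, 3) <= (8, 2, 0, 4) -> finishes; pool += (1, 0, 1, 1) = (9, 2, 1, 5)
  task-6 cannot run: need (2, 3, 2, 6) vs free (9, 2, 1, 5) (insufficient R4, R2 and R3)
  task-0 cannot run: need (4, 4, 2, 1) vs free (9, 2, 1, 5) (insufficient R4 and R2)
  task-5 cannot run: need (6, 1, 3, 5) vs free (9, 2, 1, 5) (insufficient R2)
Never able to finish: task-6, task-0 and task-5.
(3) Exactly 0 of the possible complete orderings are safe sequences.


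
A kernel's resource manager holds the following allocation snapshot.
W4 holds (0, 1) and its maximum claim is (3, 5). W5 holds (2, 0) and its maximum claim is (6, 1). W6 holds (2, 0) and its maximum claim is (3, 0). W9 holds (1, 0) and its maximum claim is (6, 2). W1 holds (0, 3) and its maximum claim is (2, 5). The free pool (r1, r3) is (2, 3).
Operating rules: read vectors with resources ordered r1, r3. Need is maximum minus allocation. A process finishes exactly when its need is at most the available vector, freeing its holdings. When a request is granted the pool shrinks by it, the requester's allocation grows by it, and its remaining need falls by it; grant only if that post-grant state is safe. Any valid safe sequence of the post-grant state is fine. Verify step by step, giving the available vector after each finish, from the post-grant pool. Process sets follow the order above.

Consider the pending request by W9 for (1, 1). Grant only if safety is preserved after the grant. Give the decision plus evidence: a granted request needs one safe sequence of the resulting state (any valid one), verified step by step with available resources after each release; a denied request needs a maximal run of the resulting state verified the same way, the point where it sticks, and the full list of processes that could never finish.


DENY: after the grant no complete ordering would exist.
Key observation: the pool after W6, W1, W4 is (3, 6); every surviving request exceeds it in r1, so progress ends there.
Pretend the grant happened; the run W6, W1, W4 goes as far as possible. Walking it through:
  pool = (1, 2)
  W6 needs (1, 0) <= (1, 2) -> finishes; pool += (2, 0) = (3, 2)
  W1 needs (2, 2) <= (3, 2) -> finishes; pool += (0, 3) = (3, 5)
  W4 needs (3, 4) <= (3, 5) -> finishes; pool += (0, 1) = (3, 6)
  blocked: W5 wants (4, 1), pool (3, 6) — not enough r1
  blocked: W9 wants (4, 1), pool (3, 6) — not enough r1
Processes that could never finish after the grant: W5 and W9.


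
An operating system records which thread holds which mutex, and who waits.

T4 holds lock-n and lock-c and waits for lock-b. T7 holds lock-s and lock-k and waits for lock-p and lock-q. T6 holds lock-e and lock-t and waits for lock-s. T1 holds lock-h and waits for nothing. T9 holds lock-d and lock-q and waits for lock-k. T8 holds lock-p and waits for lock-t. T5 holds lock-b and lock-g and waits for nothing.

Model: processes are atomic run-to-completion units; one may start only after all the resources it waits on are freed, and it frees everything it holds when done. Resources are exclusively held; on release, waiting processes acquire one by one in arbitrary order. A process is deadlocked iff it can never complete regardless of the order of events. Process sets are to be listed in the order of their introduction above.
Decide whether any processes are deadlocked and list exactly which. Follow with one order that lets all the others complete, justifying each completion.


The deadlocked set is T7, T6, T9 and T8.
Key observation: T7 -> T9 -> T7 is a circular wait — nothing in it can go first; T6 and T8 are caught in further circular waits.
One completion order for the rest: T5, T4, T1.
Check, step by step:
  T5: no waits; runs immediately, freeing lock-b and lock-g
  run T4 (all its waits — lock-b — are resolved); releases lock-n and lock-c
  T1: no waits; runs immediately, freeing lock-h


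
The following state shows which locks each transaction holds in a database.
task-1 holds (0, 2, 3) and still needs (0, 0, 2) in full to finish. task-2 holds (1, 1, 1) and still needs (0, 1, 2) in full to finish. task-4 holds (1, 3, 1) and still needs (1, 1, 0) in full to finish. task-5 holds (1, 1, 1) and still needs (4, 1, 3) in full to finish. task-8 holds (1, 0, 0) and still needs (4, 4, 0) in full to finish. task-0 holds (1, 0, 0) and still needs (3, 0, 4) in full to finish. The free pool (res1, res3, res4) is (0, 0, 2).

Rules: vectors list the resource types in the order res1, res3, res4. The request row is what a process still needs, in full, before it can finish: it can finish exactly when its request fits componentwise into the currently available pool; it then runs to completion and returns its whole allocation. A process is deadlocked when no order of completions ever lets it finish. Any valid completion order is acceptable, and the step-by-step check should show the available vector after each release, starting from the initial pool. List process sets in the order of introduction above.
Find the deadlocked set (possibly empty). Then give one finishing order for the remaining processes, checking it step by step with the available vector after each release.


The deadlocked set is task-5, task-8 and task-0.
Key observation: after task-1, task-2, task-4 complete, (2, 6, 7) is the best the pool ever gets, yet each leftover process wants more res1.
A valid finishing order for the others: task-1, task-2, task-4. Walking it through:
  pool = (0, 0, 2)
  task-1: need (0, 0, 2) fits (0, 0, 2); releases (0, 2, 3), pool now (0, 2, 5)
  task-2: need (0, 1, 2) fits (0, 2, 5); releases (1, 1, 1), pool now (1, 3, 6)
  task-4: need (1, 1, 0) fits (1, 3, 6); releases (1, 3, 1), pool now (2, 6, 7)
The blocked processes can never fit:
  task-5 cannot run: need (4, 1, 3) vs free (2, 6, 7) (insufficient res1)
  task-8 cannot run: need (4, 4, 0) vs free (2, 6, 7) (insufficient res1)
  task-0 cannot run: need (3, 0, 4) vs free (2, 6, 7) (insufficient res1)


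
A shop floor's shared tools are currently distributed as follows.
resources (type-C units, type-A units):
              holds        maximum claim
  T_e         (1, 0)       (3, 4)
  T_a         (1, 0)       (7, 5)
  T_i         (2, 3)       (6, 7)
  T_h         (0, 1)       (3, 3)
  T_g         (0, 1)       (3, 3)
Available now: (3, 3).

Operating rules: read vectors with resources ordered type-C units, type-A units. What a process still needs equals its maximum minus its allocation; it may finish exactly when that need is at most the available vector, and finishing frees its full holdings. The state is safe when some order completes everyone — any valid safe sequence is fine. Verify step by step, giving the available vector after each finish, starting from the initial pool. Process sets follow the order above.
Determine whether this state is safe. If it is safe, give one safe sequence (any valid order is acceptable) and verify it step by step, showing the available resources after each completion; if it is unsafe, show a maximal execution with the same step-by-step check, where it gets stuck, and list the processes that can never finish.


The state is SAFE; one workable sequence: T_g, T_e, T_i, T_h, T_a.
Key observation: reading the order forward, T_g is the first process whose need (3, 2) meets the free pool (3, 3) exactly on a resource it requests.
Check, step by step:
  pool = (3, 3)
  T_g: need (3, 2) fits (3, 3); releases (0, 1), pool now (3, 4)
  T_e: need (2, 4) fits (3, 4); releases (1, 0), pool now (4, 4)
  T_i: need (4, 4) fits (4, 4); releases (2, 3), pool now (6, 7)
  T_h: need (3, 2) fits (6, 7); releases (0, 1), pool now (6, 8)
  T_a: need (6, 5) fits (6, 8); releases (1, 0), pool now (7, 8)


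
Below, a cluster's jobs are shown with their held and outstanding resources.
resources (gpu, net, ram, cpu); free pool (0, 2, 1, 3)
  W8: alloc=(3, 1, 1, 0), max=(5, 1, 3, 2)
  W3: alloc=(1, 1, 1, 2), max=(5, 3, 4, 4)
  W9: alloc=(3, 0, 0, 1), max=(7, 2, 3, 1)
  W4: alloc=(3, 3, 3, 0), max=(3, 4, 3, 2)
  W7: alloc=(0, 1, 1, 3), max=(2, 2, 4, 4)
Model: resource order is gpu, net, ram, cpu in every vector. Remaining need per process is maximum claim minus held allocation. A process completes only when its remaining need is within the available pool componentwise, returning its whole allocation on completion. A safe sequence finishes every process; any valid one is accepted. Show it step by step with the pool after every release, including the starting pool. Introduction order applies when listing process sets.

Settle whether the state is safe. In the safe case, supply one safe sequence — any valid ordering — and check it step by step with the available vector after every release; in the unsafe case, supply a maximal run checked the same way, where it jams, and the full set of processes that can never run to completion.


SAFE, for example via the order W4, W8, W7, W3, W9.
Key observation: the order never hits an exact fit; W4 is the first step at the minimum slack of 1 on its requested resources ((0, 1, 0, 2), (0, 2, 1, 3) free).
Step-by-step check:
  pool = (0, 2, 1, 3)
  W4: need (0, 1, 0, 2) fits (0, 2, 1, 3); releases (3, 3, 3, 0), pool now (3, 5, 4, 3)
  W8: need (2, 0, 2, 2) fits (3, 5, 4, 3); releases (3, 1, 1, 0), pool now (6, 6, 5, 3)
  W7: need (2, 1, 3, 1) fits (6, 6, 5, 3); releases (0, 1, 1, 3), pool now (6, 7, 6, 6)
  W3: need (4, 2, 3, 2) fits (6, 7, 6, 6); releases (1, 1, 1, 2), pool now (7, 8, 7, 8)
  W9: need (4, 2, 3, 0) fits (7, 8, 7, 8); releases (3, 0, 0, 1), pool now (10, 8, 7, 9)
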